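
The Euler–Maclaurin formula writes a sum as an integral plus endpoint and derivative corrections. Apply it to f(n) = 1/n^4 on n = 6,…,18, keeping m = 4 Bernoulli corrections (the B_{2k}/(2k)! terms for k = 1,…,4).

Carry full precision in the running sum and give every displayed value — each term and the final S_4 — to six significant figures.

Integral: ∫_6^18 1/x^4 dx = 0.00148605.
½[f(6) + f(18)] = ½[0.000771605 + 9.52599e-06] = 0.000390565.
Integral + boundary = 0.00187662.
k=1: B_{2}/(2)! × [f^{(1)}(18) − f^{(1)}(6)] = 1/12 × (-2.11689e-06 − (-0.000514403)) = 4.26905e-05.
Running total after k=1: 0.00191931.
k=2: B_{4}/(4)! × [f^{(3)}(18) − f^{(3)}(6)] = −1/720 × (-1.96008e-07 − (-0.000428669)) = -5.95102e-07.
Running total after k=2: 0.00191871.
k=3: B_{6}/(6)! × [f^{(5)}(18) − f^{(5)}(6)] = 1/30240 × (-3.38779e-08 − (-0.000666819)) = 2.20498e-08.
Running total after k=3: 0.00191874.
k=4: B_{8}/(8)! × [f^{(7)}(18) − f^{(7)}(6)] = −1/1209600 × (-9.41053e-09 − (-0.00166705)) = -1.37817e-09.

S_4 ≈ 0.00191874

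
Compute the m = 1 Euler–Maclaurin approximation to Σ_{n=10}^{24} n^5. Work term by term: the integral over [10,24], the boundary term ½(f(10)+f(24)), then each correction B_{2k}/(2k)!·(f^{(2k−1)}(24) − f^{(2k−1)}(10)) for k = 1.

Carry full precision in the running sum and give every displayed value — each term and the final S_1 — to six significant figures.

S_1 ≈ 3.58492e+07

Integral: ∫_10^24 x^5 dx = 3.16838e+07.
½[f(10) + f(24)] = ½[100000 + 7.96262e+06] = 4.03131e+06.
Running total after boundary: 3.57151e+07.
k=1: B_{2}/(2)! × [f^{(1)}(24) − f^{(1)}(10)] = 1/12 × (1.65888e+06 − 50000.0) = 134073.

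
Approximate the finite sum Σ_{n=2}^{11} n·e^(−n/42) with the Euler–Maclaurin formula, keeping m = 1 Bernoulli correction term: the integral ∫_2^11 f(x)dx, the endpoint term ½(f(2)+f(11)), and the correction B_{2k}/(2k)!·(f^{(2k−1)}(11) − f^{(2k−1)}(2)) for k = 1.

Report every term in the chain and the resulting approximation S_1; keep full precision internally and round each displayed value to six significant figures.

S_1 ≈ 54.1256

Integral: ∫_2^11 x·e^(−x/42) dx = 48.9677.
Endpoint term: (f(2) + f(11))/2 = (1.90699 + 8.46543)/2 = 5.18621.
Integral + boundary = 54.1539.
k=1: B_{2}/(2)! × [f^{(1)}(11) − f^{(1)}(2)] = 1/12 × (0.568027 − 0.908092) = -0.0283388.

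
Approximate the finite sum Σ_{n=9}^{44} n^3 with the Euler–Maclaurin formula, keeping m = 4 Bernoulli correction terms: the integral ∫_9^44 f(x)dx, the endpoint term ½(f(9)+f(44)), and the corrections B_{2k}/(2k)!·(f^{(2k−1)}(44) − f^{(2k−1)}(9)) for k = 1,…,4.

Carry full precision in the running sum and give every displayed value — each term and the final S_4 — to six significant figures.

S_4 ≈ 978804

The integral term ∫_9^44 x^3 dx = 935384.
Boundary: ½(f(9) + f(44)) = ½(729.000 + 85184.0) = 42956.5.
Integral + boundary = 978340.
k=1: B_{2}/(2)! × [f^{(1)}(44) − f^{(1)}(9)] = 1/12 × (5808.00 − 243.000) = 463.750.
After k=1: 978804.
k=2: B_{4}/(4)! × [f^{(3)}(44) − f^{(3)}(9)] = −1/720 × (6.00000 − 6.00000) = 0.00000.
After k=2: 978804.
k=3: B_{6}/(6)! × [f^{(5)}(44) − f^{(5)}(9)] = 1/30240 × (0.00000 − 0.00000) = 0.00000.
After k=3: 978804.
k=4: B_{8}/(8)! × [f^{(7)}(44) − f^{(7)}(9)] = −1/1209600 × (0.00000 − 0.00000) = 0.00000.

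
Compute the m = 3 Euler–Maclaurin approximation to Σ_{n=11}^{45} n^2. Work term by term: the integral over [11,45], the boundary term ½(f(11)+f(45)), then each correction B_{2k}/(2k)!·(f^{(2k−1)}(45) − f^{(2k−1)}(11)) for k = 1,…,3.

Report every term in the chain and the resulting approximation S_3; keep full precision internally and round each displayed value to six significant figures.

∫_11^45 x^2 dx evaluates to 29931.3.
Endpoint term: (f(11) + f(45))/2 = (121.000 + 2025.00)/2 = 1073.00.
Running total after boundary: 31004.3.
Correction k=1: B_{2}/2! · (f^{(1)}(45) − f^{(1)}(11)) = 1/12 · (90.0000 − 22.0000) = 5.66667.
Partial sum through k=1: 31010.0.
Correction k=2: B_{4}/4! · (f^{(3)}(45) − f^{(3)}(11)) = −1/720 · (0.00000 − 0.00000) = 0.00000.
Partial sum through k=2: 31010.0.
Correction k=3: B_{6}/6! · (f^{(5)}(45) − f^{(5)}(11)) = 1/30240 · (0.00000 − 0.00000) = 0.00000.

S_3 ≈ 31010.0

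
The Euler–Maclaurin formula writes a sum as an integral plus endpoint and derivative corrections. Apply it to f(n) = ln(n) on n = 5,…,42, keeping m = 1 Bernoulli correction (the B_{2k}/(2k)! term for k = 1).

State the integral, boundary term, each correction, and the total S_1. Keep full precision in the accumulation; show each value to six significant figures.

S_1 ≈ 114.594

Integral: ∫_5^42 ln(x) dx = 111.935.
Boundary: ½(f(5) + f(42)) = ½(1.60944 + 3.73767) = 2.67355.
Integral + boundary = 114.608.
Order-1 term: 1/12 · (0.0238095 − 0.200000) = -0.0146825.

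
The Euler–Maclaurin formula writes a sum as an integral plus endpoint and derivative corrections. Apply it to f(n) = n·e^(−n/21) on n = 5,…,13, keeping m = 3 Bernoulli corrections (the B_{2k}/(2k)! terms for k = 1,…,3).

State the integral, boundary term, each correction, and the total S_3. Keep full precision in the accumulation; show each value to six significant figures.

S_3 ≈ 51.2967

The integral term ∫_5^13 x·e^(−x/21) dx = 45.8594.
Boundary: ½(f(5) + f(13)) = ½(3.94064 + 6.99994) = 5.47029.
So far: 51.3297.
k=1: B_{2}/(2)! × [f^{(1)}(13) − f^{(1)}(5)] = 1/12 × (0.205126 − 0.600478) = -0.0329460.
Partial sum through k=1: 51.2967.
k=2: B_{4}/(4)! × [f^{(3)}(13) − f^{(3)}(5)] = −1/720 × (0.00290712 − 0.00493590) = 2.81775e-06.
Partial sum through k=2: 51.2967.
k=3: B_{6}/(6)! × [f^{(5)}(13) − f^{(5)}(5)] = 1/30240 × (1.21295e-05 − 1.92975e-05) = -2.37036e-10.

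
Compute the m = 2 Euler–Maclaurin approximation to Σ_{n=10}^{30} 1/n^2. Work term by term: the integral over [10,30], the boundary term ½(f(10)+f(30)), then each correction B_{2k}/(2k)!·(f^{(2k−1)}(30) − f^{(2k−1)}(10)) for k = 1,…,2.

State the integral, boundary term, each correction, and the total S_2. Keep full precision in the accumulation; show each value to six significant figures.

Integral: ∫_10^30 1/x^2 dx = 0.0666667.
Endpoint term: (f(10) + f(30))/2 = (0.0100000 + 0.00111111)/2 = 0.00555556.
Integral + boundary = 0.0722222.
k=1: B_{2}/(2)! × [f^{(1)}(30) − f^{(1)}(10)] = 1/12 × (-7.40741e-05 − (-0.00200000)) = 0.000160494.
Partial sum through k=1: 0.0723827.
k=2: B_{4}/(4)! × [f^{(3)}(30) − f^{(3)}(10)] = −1/720 × (-9.87654e-07 − (-0.000240000)) = -3.31962e-07.

S_2 ≈ 0.0723824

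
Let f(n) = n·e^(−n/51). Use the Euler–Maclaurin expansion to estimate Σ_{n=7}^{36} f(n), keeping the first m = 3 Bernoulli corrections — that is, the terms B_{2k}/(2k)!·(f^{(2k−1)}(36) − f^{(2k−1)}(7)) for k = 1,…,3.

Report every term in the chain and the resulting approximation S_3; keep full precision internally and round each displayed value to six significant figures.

∫_7^36 x·e^(−x/51) dx evaluates to 388.204.
Boundary: ½(f(7) + f(36)) = ½(6.10224 + 17.7722) = 11.9372.
Integral + boundary = 400.142.
k=1: B_{2}/(2)! × [f^{(1)}(36) − f^{(1)}(7)] = 1/12 × (0.145198 − 0.752096) = -0.0505749.
Running total after k=1: 400.091.
k=2: B_{4}/(4)! × [f^{(3)}(36) − f^{(3)}(7)] = −1/720 × (0.000435426 − 0.000959474) = 7.27844e-07.
Running total after k=2: 400.091.
k=3: B_{6}/(6)! × [f^{(5)}(36) − f^{(5)}(7)] = 1/30240 × (3.13352e-07 − 6.26602e-07) = -1.03588e-11.

S_3 ≈ 400.091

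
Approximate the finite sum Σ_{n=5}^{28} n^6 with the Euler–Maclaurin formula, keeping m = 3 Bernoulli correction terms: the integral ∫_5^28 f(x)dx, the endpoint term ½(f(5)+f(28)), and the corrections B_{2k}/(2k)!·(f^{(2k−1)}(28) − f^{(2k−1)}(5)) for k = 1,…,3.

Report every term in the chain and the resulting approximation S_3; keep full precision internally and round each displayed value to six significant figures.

S_3 ≈ 2.17710e+09

Integral: ∫_5^28 x^6 dx = 1.92755e+09.
Endpoint term: (f(5) + f(28))/2 = (15625.0 + 4.81890e+08)/2 = 2.40953e+08.
So far: 2.16850e+09.
Correction k=1: B_{2}/2! · (f^{(1)}(28) − f^{(1)}(5)) = 1/12 · (1.03262e+08 − 18750.0) = 8.60362e+06.
Partial sum through k=1: 2.17711e+09.
Correction k=2: B_{4}/4! · (f^{(3)}(28) − f^{(3)}(5)) = −1/720 · (2.63424e+06 − 15000.0) = -3637.83.
Partial sum through k=2: 2.17710e+09.
Correction k=3: B_{6}/6! · (f^{(5)}(28) − f^{(5)}(5)) = 1/30240 · (20160.0 − 3600.00) = 0.547619.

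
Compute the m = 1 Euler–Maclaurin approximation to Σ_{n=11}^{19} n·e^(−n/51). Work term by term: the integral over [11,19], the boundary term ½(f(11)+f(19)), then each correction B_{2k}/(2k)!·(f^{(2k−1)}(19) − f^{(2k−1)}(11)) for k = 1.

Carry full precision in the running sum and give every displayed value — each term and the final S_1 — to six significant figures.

S_1 ≈ 99.8521

The integral term ∫_11^19 x·e^(−x/51) dx = 88.8906.
½[f(11) + f(19)] = ½[8.86587 + 13.0905] = 10.9782.
Running total after boundary: 99.8688.
Order-1 term: 1/12 · (0.432299 − 0.632148) = -0.0166541.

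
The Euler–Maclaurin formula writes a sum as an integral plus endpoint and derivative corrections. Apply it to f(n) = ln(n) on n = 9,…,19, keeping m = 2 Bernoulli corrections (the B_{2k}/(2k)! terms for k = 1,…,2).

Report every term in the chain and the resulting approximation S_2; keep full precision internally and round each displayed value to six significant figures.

S_2 ≈ 28.7353

∫_9^19 ln(x) dx evaluates to 26.1693.
½[f(9) + f(19)] = ½[2.19722 + 2.94444] = 2.57083.
Integral + boundary = 28.7402.
Correction k=1: B_{2}/2! · (f^{(1)}(19) − f^{(1)}(9)) = 1/12 · (0.0526316 − 0.111111) = -0.00487329.
Running total after k=1: 28.7353.
Correction k=2: B_{4}/4! · (f^{(3)}(19) − f^{(3)}(9)) = −1/720 · (0.000291588 − 0.00274348) = 3.40541e-06.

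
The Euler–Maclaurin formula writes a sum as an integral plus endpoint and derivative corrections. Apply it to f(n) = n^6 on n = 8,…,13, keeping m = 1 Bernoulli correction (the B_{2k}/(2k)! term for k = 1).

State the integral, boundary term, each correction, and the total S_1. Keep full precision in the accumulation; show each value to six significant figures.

The integral term ∫_8^13 x^6 dx = 8.66448e+06.
Boundary: ½(f(8) + f(13)) = ½(262144 + 4.82681e+06) = 2.54448e+06.
So far: 1.12090e+07.
Order-1 term: 1/12 · (2.22776e+06 − 196608) = 169262.

S_1 ≈ 1.13782e+07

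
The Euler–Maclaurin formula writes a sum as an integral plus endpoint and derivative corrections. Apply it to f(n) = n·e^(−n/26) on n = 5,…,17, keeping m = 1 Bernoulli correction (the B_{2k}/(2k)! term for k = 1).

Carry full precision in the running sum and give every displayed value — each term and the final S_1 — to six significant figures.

S_1 ≈ 90.0285

The integral term ∫_5^17 x·e^(−x/26) dx = 83.5860.
Boundary: ½(f(5) + f(17)) = ½(4.12526 + 8.84071) = 6.48299.
Running total after boundary: 90.0690.
Order-1 term: 1/12 · (0.180014 − 0.666389) = -0.0405312.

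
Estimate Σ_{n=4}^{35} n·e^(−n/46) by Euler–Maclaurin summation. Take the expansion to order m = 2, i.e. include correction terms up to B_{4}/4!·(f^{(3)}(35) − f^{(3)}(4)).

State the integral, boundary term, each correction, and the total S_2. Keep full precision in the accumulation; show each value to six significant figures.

S_2 ≈ 377.389

The integral term ∫_4^35 x·e^(−x/46) dx = 367.438.
½[f(4) + f(35)] = ½[3.66687 + 16.3541] = 10.0105.
So far: 377.449.
Correction k=1: B_{2}/2! · (f^{(1)}(35) − f^{(1)}(4)) = 1/12 · (0.111736 − 0.837002) = -0.0604389.
Partial sum through k=1: 377.389.
Correction k=2: B_{4}/4! · (f^{(3)}(35) − f^{(3)}(4)) = −1/720 · (0.000494450 − 0.00126202) = 1.06607e-06.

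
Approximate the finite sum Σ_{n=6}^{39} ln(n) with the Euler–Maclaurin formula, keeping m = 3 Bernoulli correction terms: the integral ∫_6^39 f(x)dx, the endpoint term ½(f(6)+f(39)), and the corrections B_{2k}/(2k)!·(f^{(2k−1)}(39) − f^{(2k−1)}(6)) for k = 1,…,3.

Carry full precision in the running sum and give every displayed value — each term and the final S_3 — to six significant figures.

S_3 ≈ 101.844

Integral: ∫_6^39 ln(x) dx = 99.1283.
Boundary: ½(f(6) + f(39)) = ½(1.79176 + 3.66356) = 2.72766.
Integral + boundary = 101.856.
k=1: B_{2}/(2)! × [f^{(1)}(39) − f^{(1)}(6)] = 1/12 × (0.0256410 − 0.166667) = -0.0117521.
Running total after k=1: 101.844.
k=2: B_{4}/(4)! × [f^{(3)}(39) − f^{(3)}(6)] = −1/720 × (3.37160e-05 − 0.00925926) = 1.28133e-05.
Running total after k=2: 101.844.
k=3: B_{6}/(6)! × [f^{(5)}(39) − f^{(5)}(6)] = 1/30240 × (2.66004e-07 − 0.00308642) = -1.02055e-07.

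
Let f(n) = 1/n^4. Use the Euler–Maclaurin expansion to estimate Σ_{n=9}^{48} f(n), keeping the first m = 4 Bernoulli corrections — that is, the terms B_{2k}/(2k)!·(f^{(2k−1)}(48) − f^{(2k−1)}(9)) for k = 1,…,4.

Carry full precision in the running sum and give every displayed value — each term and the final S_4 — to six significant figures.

S_4 ≈ 0.000536145

∫_9^48 1/x^4 dx evaluates to 0.000454233.
Boundary: ½(f(9) + f(48)) = ½(0.000152416 + 1.88380e-07) = 7.63021e-05.
So far: 0.000530535.
k=1: B_{2}/(2)! × [f^{(1)}(48) − f^{(1)}(9)] = 1/12 × (-1.56983e-08 − (-6.77404e-05)) = 5.64372e-06.
After k=1: 0.000536179.
k=2: B_{4}/(4)! × [f^{(3)}(48) − f^{(3)}(9)] = −1/720 × (-2.04406e-10 − (-2.50890e-05)) = -3.48456e-08.
After k=2: 0.000536144.
k=3: B_{6}/(6)! × [f^{(5)}(48) − f^{(5)}(9)] = 1/30240 × (-4.96819e-12 − (-1.73455e-05)) = 5.73594e-10.
After k=3: 0.000536145.
k=4: B_{8}/(8)! × [f^{(7)}(48) − f^{(7)}(9)] = −1/1209600 × (-1.94070e-13 − (-1.92728e-05)) = -1.59332e-11.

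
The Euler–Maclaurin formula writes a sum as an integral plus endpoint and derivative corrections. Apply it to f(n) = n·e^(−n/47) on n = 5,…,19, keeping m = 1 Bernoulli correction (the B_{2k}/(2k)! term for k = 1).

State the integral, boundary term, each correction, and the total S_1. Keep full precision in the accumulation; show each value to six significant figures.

S_1 ≈ 135.404

∫_5^19 x·e^(−x/47) dx evaluates to 126.849.
½[f(5) + f(19)] = ½[4.49540 + 12.6820] = 8.58870.
Running total after boundary: 135.437.
Correction k=1: B_{2}/2! · (f^{(1)}(19) − f^{(1)}(5)) = 1/12 · (0.397644 − 0.803433) = -0.0338158.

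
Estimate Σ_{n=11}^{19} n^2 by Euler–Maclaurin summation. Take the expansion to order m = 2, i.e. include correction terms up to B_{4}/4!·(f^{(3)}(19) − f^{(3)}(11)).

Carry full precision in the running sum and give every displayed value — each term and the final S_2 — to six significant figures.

S_2 ≈ 2085.00

The integral term ∫_11^19 x^2 dx = 1842.67.
½[f(11) + f(19)] = ½[121.000 + 361.000] = 241.000.
So far: 2083.67.
k=1: B_{2}/(2)! × [f^{(1)}(19) − f^{(1)}(11)] = 1/12 × (38.0000 − 22.0000) = 1.33333.
After k=1: 2085.00.
k=2: B_{4}/(4)! × [f^{(3)}(19) − f^{(3)}(11)] = −1/720 × (0.00000 − 0.00000) = 0.00000.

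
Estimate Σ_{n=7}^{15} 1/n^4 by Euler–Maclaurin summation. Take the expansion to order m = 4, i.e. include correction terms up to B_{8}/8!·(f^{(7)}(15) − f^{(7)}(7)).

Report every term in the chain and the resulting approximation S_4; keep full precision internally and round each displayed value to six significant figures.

S_4 ≈ 0.00111037

Integral: ∫_7^15 1/x^4 dx = 0.000873052.
Boundary: ½(f(7) + f(15)) = ½(0.000416493 + 1.97531e-05) = 0.000218123.
So far: 0.00109117.
Order-1 term: 1/12 · (-5.26749e-06 − (-0.000237996)) = 1.93940e-05.
Running total after k=1: 0.00111057.
Order-2 term: −1/720 · (-7.02332e-07 − (-0.000145712)) = -2.01402e-07.
Running total after k=2: 0.00111037.
Order-3 term: 1/30240 · (-1.74803e-07 − (-0.000166528)) = 5.50109e-09.
Running total after k=3: 0.00111037.
Order-4 term: −1/1209600 · (-6.99210e-08 − (-0.000305868)) = -2.52809e-10.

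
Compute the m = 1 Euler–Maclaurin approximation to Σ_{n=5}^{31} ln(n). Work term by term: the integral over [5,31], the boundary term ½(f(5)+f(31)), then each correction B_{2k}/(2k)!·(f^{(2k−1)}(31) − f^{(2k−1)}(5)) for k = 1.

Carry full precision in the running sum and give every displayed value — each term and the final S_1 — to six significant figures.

Integral: ∫_5^31 ln(x) dx = 72.4064.
Endpoint term: (f(5) + f(31))/2 = (1.60944 + 3.43399)/2 = 2.52171.
Integral + boundary = 74.9281.
Order-1 term: 1/12 · (0.0322581 − 0.200000) = -0.0139785.

S_1 ≈ 74.9141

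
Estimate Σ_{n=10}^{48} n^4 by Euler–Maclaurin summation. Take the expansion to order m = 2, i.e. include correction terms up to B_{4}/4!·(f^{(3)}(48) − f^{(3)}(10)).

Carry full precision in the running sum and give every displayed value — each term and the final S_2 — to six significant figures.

The integral term ∫_10^48 x^4 dx = 5.09408e+07.
Endpoint term: (f(10) + f(48))/2 = (10000.0 + 5.30842e+06)/2 = 2.65921e+06.
Running total after boundary: 5.36000e+07.
k=1: B_{2}/(2)! × [f^{(1)}(48) − f^{(1)}(10)] = 1/12 × (442368 − 4000.00) = 36530.7.
Running total after k=1: 5.36365e+07.
k=2: B_{4}/(4)! × [f^{(3)}(48) − f^{(3)}(10)] = −1/720 × (1152.00 − 240.000) = -1.26667.

S_2 ≈ 5.36365e+07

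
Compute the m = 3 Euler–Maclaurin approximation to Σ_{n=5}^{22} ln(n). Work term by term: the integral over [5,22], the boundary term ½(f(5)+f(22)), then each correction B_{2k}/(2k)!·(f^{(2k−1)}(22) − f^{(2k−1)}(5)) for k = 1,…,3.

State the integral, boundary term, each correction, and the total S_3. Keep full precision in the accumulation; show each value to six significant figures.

S_3 ≈ 45.2931

The integral term ∫_5^22 ln(x) dx = 42.9557.
Endpoint term: (f(5) + f(22))/2 = (1.60944 + 3.09104)/2 = 2.35024.
Integral + boundary = 45.3060.
Order-1 term: 1/12 · (0.0454545 − 0.200000) = -0.0128788.
Running total after k=1: 45.2931.
Order-2 term: −1/720 · (0.000187829 − 0.0160000) = 2.19613e-05.
Running total after k=2: 45.2931.
Order-3 term: 1/30240 · (4.65691e-06 − 0.00768000) = -2.53814e-07.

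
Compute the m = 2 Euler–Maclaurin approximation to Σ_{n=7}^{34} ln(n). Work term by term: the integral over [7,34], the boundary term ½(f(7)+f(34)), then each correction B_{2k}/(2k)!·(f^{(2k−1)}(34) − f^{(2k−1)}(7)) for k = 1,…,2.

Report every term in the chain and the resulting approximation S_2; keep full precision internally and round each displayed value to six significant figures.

Integral: ∫_7^34 ln(x) dx = 79.2749.
Endpoint term: (f(7) + f(34))/2 = (1.94591 + 3.52636)/2 = 2.73614.
Integral + boundary = 82.0110.
k=1: B_{2}/(2)! × [f^{(1)}(34) − f^{(1)}(7)] = 1/12 × (0.0294118 − 0.142857) = -0.00945378.
Running total after k=1: 82.0016.
k=2: B_{4}/(4)! × [f^{(3)}(34) − f^{(3)}(7)] = −1/720 × (5.08854e-05 − 0.00583090) = 8.02780e-06.

S_2 ≈ 82.0016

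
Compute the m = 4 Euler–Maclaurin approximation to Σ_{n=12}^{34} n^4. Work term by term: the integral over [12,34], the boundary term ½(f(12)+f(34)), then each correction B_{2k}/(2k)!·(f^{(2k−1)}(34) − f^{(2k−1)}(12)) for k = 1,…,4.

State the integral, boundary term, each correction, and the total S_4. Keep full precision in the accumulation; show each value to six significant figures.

S_4 ≈ 9.72838e+06

∫_12^34 x^4 dx evaluates to 9.03732e+06.
Boundary: ½(f(12) + f(34)) = ½(20736.0 + 1.33634e+06) = 678536.
Running total after boundary: 9.71585e+06.
Order-1 term: 1/12 · (157216 − 6912.00) = 12525.3.
Running total after k=1: 9.72838e+06.
Order-2 term: −1/720 · (816.000 − 288.000) = -0.733333.
Running total after k=2: 9.72838e+06.
Order-3 term: 1/30240 · (0.00000 − 0.00000) = 0.00000.
Running total after k=3: 9.72838e+06.
Order-4 term: −1/1209600 · (0.00000 − 0.00000) = 0.00000.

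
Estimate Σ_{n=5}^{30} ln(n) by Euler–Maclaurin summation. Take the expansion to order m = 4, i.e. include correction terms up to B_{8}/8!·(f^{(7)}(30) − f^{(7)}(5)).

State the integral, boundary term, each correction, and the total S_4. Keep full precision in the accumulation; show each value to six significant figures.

S_4 ≈ 71.4802

Integral: ∫_5^30 ln(x) dx = 68.9887.
Endpoint term: (f(5) + f(30))/2 = (1.60944 + 3.40120)/2 = 2.50532.
Integral + boundary = 71.4940.
Order-1 term: 1/12 · (0.0333333 − 0.200000) = -0.0138889.
Partial sum through k=1: 71.4802.
Order-2 term: −1/720 · (7.40741e-05 − 0.0160000) = 2.21193e-05.
Partial sum through k=2: 71.4802.
Order-3 term: 1/30240 · (9.87654e-07 − 0.00768000) = -2.53936e-07.
Partial sum through k=3: 71.4802.
Order-4 term: −1/1209600 · (3.29218e-08 − 0.00921600) = 7.61902e-09.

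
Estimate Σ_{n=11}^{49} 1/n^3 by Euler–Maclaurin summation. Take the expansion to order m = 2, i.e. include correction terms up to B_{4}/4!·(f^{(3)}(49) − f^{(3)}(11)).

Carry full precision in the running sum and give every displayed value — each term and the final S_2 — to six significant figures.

S_2 ≈ 0.00432088

Integral: ∫_11^49 1/x^3 dx = 0.00392398.
½[f(11) + f(49)] = ½[0.000751315 + 8.49986e-06] = 0.000379907.
Integral + boundary = 0.00430389.
Correction k=1: B_{2}/2! · (f^{(1)}(49) − f^{(1)}(11)) = 1/12 · (-5.20400e-07 − (-0.000204904)) = 1.70320e-05.
Partial sum through k=1: 0.00432092.
Correction k=2: B_{4}/4! · (f^{(3)}(49) − f^{(3)}(11)) = −1/720 · (-4.33486e-09 − (-3.38684e-05)) = -4.70335e-08.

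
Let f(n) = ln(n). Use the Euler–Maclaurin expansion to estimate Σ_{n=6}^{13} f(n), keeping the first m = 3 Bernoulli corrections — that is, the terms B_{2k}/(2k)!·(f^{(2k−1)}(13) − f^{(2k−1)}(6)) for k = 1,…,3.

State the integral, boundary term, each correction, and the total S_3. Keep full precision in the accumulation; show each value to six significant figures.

∫_6^13 ln(x) dx evaluates to 15.5938.
½[f(6) + f(13)] = ½[1.79176 + 2.56495] = 2.17835.
So far: 17.7721.
k=1: B_{2}/(2)! × [f^{(1)}(13) − f^{(1)}(6)] = 1/12 × (0.0769231 − 0.166667) = -0.00747863.
Partial sum through k=1: 17.7647.
k=2: B_{4}/(4)! × [f^{(3)}(13) − f^{(3)}(6)] = −1/720 × (0.000910332 − 0.00925926) = 1.15957e-05.
Partial sum through k=2: 17.7647.
k=3: B_{6}/(6)! × [f^{(5)}(13) − f^{(5)}(6)] = 1/30240 × (6.46390e-05 − 0.00308642) = -9.99266e-08.

S_3 ≈ 17.7647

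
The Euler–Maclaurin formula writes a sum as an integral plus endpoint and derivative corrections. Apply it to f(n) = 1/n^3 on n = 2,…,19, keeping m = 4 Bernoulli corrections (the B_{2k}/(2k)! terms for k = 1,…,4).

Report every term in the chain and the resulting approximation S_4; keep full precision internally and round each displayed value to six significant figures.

∫_2^19 1/x^3 dx evaluates to 0.123615.
Endpoint term: (f(2) + f(19))/2 = (0.125000 + 0.000145794)/2 = 0.0625729.
Running total after boundary: 0.186188.
k=1: B_{2}/(2)! × [f^{(1)}(19) − f^{(1)}(2)] = 1/12 × (-2.30201e-05 − (-0.187500)) = 0.0156231.
Running total after k=1: 0.201811.
k=2: B_{4}/(4)! × [f^{(3)}(19) − f^{(3)}(2)] = −1/720 × (-1.27535e-06 − (-0.937500)) = -0.00130208.
Running total after k=2: 0.200509.
k=3: B_{6}/(6)! × [f^{(5)}(19) − f^{(5)}(2)] = 1/30240 × (-1.48379e-07 − (-9.84375)) = 0.000325521.
Running total after k=3: 0.200834.
k=4: B_{8}/(8)! × [f^{(7)}(19) − f^{(7)}(2)] = −1/1209600 × (-2.95935e-08 − (-177.188)) = -0.000146484.

S_4 ≈ 0.200688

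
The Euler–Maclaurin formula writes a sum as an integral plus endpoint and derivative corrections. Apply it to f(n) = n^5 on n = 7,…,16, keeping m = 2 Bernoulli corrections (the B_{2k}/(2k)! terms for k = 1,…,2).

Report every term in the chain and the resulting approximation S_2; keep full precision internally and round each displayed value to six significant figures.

∫_7^16 x^5 dx evaluates to 2.77659e+06.
Endpoint term: (f(7) + f(16))/2 = (16807.0 + 1.04858e+06)/2 = 532692.
Integral + boundary = 3.30929e+06.
k=1: B_{2}/(2)! × [f^{(1)}(16) − f^{(1)}(7)] = 1/12 × (327680 − 12005.0) = 26306.2.
After k=1: 3.33559e+06.
k=2: B_{4}/(4)! × [f^{(3)}(16) − f^{(3)}(7)] = −1/720 × (15360.0 − 2940.00) = -17.2500.

S_2 ≈ 3.33558e+06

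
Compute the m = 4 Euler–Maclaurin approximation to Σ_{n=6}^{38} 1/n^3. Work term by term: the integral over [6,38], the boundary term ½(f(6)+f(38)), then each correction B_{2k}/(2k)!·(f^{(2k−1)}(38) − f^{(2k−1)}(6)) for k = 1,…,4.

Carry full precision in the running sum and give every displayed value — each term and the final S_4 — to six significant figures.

S_4 ≈ 0.0160576

Integral: ∫_6^38 1/x^3 dx = 0.0135426.
Endpoint term: (f(6) + f(38))/2 = (0.00462963 + 1.82242e-05)/2 = 0.00232393.
So far: 0.0158666.
Correction k=1: B_{2}/2! · (f^{(1)}(38) − f^{(1)}(6)) = 1/12 · (-1.43876e-06 − (-0.00231481)) = 0.000192781.
After k=1: 0.0160593.
Correction k=2: B_{4}/4! · (f^{(3)}(38) − f^{(3)}(6)) = −1/720 · (-1.99274e-08 − (-0.00128601)) = -1.78609e-06.
After k=2: 0.0160576.
Correction k=3: B_{6}/6! · (f^{(5)}(38) − f^{(5)}(6)) = 1/30240 · (-5.79605e-10 − (-0.00150034)) = 4.96145e-08.
After k=3: 0.0160576.
Correction k=4: B_{8}/8! · (f^{(7)}(38) − f^{(7)}(6)) = −1/1209600 · (-2.88999e-11 − (-0.00300069)) = -2.48073e-09.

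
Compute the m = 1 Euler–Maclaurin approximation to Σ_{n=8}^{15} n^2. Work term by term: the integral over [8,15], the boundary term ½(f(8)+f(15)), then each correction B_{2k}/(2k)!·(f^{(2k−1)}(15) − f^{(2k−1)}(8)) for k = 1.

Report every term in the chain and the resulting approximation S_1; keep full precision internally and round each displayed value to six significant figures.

∫_8^15 x^2 dx evaluates to 954.333.
Endpoint term: (f(8) + f(15))/2 = (64.0000 + 225.000)/2 = 144.500.
Running total after boundary: 1098.83.
Correction k=1: B_{2}/2! · (f^{(1)}(15) − f^{(1)}(8)) = 1/12 · (30.0000 − 16.0000) = 1.16667.

S_1 ≈ 1100.00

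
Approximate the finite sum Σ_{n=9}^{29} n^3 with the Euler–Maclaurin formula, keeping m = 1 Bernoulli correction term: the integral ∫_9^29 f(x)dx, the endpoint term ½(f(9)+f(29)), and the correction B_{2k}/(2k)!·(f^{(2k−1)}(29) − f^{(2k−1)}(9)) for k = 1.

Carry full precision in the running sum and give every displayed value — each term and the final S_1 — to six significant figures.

Integral: ∫_9^29 x^3 dx = 175180.
Endpoint term: (f(9) + f(29))/2 = (729.000 + 24389.0)/2 = 12559.0.
So far: 187739.
Order-1 term: 1/12 · (2523.00 − 243.000) = 190.000.

S_1 ≈ 187929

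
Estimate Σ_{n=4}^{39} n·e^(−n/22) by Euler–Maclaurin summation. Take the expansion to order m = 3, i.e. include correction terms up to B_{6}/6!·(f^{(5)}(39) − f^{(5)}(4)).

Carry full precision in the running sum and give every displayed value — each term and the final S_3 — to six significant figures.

S_3 ≈ 253.855

The integral term ∫_4^39 x·e^(−x/22) dx = 248.942.
Endpoint term: (f(4) + f(39))/2 = (3.33501 + 6.62489)/2 = 4.97995.
So far: 253.922.
Correction k=1: B_{2}/2! · (f^{(1)}(39) − f^{(1)}(4)) = 1/12 · (-0.131262 − 0.682161) = -0.0677853.
After k=1: 253.855.
Correction k=2: B_{4}/4! · (f^{(3)}(39) − f^{(3)}(4)) = −1/720 · (0.000430735 − 0.00485468) = 6.14437e-06.
After k=2: 253.855.
Correction k=3: B_{6}/6! · (f^{(5)}(39) − f^{(5)}(4)) = 1/30240 · (2.34023e-06 − 1.71486e-05) = -4.89696e-10.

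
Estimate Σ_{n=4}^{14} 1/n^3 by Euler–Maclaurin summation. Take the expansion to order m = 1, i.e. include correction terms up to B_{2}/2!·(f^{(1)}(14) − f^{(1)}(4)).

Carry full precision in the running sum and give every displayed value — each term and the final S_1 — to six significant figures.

Integral: ∫_4^14 1/x^3 dx = 0.0286990.
½[f(4) + f(14)] = ½[0.0156250 + 0.000364431] = 0.00799472.
So far: 0.0366937.
k=1: B_{2}/(2)! × [f^{(1)}(14) − f^{(1)}(4)] = 1/12 × (-7.80925e-05 − (-0.0117188)) = 0.000970055.

S_1 ≈ 0.0376638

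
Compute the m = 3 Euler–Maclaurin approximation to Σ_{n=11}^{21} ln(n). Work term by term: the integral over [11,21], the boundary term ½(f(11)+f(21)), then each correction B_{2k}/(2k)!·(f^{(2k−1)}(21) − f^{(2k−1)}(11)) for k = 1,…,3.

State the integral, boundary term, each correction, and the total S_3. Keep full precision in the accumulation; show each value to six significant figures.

S_3 ≈ 30.2757

Integral: ∫_11^21 ln(x) dx = 27.5581.
Boundary: ½(f(11) + f(21)) = ½(2.39790 + 3.04452) = 2.72121.
Integral + boundary = 30.2793.
Correction k=1: B_{2}/2! · (f^{(1)}(21) − f^{(1)}(11)) = 1/12 · (0.0476190 − 0.0909091) = -0.00360750.
Partial sum through k=1: 30.2757.
Correction k=2: B_{4}/4! · (f^{(3)}(21) − f^{(3)}(11)) = −1/720 · (0.000215959 − 0.00150263) = 1.78704e-06.
Partial sum through k=2: 30.2757.
Correction k=3: B_{6}/6! · (f^{(5)}(21) − f^{(5)}(11)) = 1/30240 · (5.87645e-06 − 0.000149021) = -4.73362e-09.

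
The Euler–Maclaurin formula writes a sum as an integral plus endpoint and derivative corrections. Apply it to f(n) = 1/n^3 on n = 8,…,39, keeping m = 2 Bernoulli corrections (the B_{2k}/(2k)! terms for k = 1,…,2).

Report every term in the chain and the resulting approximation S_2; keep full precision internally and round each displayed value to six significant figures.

The integral term ∫_8^39 1/x^3 dx = 0.00748377.
Endpoint term: (f(8) + f(39))/2 = (0.00195312 + 1.68580e-05)/2 = 0.000984992.
Integral + boundary = 0.00846876.
Correction k=1: B_{2}/2! · (f^{(1)}(39) − f^{(1)}(8)) = 1/12 · (-1.29677e-06 − (-0.000732422)) = 6.09271e-05.
Running total after k=1: 0.00852969.
Correction k=2: B_{4}/4! · (f^{(3)}(39) − f^{(3)}(8)) = −1/720 · (-1.70515e-08 − (-0.000228882)) = -3.17868e-07.

S_2 ≈ 0.00852937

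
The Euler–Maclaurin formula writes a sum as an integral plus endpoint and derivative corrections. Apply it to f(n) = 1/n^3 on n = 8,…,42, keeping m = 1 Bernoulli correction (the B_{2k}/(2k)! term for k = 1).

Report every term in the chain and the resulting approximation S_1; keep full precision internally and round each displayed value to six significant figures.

Integral: ∫_8^42 1/x^3 dx = 0.00752905.
Endpoint term: (f(8) + f(42))/2 = (0.00195312 + 1.34975e-05)/2 = 0.000983311.
Integral + boundary = 0.00851236.
k=1: B_{2}/(2)! × [f^{(1)}(42) − f^{(1)}(8)] = 1/12 × (-9.64104e-07 − (-0.000732422)) = 6.09548e-05.

S_1 ≈ 0.00857332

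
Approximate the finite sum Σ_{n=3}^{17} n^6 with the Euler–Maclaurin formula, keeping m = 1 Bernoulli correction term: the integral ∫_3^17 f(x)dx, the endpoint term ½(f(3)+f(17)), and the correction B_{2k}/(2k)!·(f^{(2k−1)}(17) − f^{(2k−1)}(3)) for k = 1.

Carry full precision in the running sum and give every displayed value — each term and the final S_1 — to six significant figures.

S_1 ≈ 7.13985e+07

∫_3^17 x^6 dx evaluates to 5.86195e+07.
½[f(3) + f(17)] = ½[729.000 + 2.41376e+07] = 1.20691e+07.
So far: 7.06886e+07.
Order-1 term: 1/12 · (8.51914e+06 − 1458.00) = 709807.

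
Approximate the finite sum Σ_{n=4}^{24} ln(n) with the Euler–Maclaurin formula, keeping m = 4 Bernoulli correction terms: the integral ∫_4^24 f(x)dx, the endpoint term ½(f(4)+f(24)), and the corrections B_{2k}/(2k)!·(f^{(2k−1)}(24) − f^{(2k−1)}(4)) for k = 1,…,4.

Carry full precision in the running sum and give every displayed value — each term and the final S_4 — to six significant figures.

∫_4^24 ln(x) dx evaluates to 50.7281.
Endpoint term: (f(4) + f(24))/2 = (1.38629 + 3.17805)/2 = 2.28217.
Running total after boundary: 53.0103.
Correction k=1: B_{2}/2! · (f^{(1)}(24) − f^{(1)}(4)) = 1/12 · (0.0416667 − 0.250000) = -0.0173611.
After k=1: 52.9929.
Correction k=2: B_{4}/4! · (f^{(3)}(24) − f^{(3)}(4)) = −1/720 · (0.000144676 − 0.0312500) = 4.32018e-05.
After k=2: 52.9930.
Correction k=3: B_{6}/6! · (f^{(5)}(24) − f^{(5)}(4)) = 1/30240 · (3.01408e-06 − 0.0234375) = -7.74950e-07.
After k=3: 52.9930.
Correction k=4: B_{8}/8! · (f^{(7)}(24) − f^{(7)}(4)) = −1/1209600 · (1.56983e-07 − 0.0439453) = 3.63303e-08.

S_4 ≈ 52.9930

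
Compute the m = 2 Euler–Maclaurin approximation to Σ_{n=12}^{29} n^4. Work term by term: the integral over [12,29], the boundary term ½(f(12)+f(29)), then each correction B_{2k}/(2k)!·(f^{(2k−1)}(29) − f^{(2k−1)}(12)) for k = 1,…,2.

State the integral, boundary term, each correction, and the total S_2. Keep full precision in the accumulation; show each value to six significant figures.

Integral: ∫_12^29 x^4 dx = 4.05246e+06.
Boundary: ½(f(12) + f(29)) = ½(20736.0 + 707281) = 364008.
Running total after boundary: 4.41647e+06.
Order-1 term: 1/12 · (97556.0 − 6912.00) = 7553.67.
Running total after k=1: 4.42403e+06.
Order-2 term: −1/720 · (696.000 − 288.000) = -0.566667.

S_2 ≈ 4.42402e+06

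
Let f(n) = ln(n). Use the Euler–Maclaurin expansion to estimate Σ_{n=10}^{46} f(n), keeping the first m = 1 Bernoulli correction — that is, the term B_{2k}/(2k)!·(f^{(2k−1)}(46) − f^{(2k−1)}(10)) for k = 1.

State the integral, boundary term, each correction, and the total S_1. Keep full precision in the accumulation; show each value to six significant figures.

The integral term ∫_10^46 ln(x) dx = 117.092.
Endpoint term: (f(10) + f(46))/2 = (2.30259 + 3.82864)/2 = 3.06561.
Running total after boundary: 120.157.
Correction k=1: B_{2}/2! · (f^{(1)}(46) − f^{(1)}(10)) = 1/12 · (0.0217391 − 0.100000) = -0.00652174.

S_1 ≈ 120.151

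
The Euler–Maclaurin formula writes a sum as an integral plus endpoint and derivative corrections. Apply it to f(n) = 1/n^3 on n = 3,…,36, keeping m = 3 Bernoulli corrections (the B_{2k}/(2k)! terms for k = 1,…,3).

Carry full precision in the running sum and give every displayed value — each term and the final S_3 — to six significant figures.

S_3 ≈ 0.0766836

∫_3^36 1/x^3 dx evaluates to 0.0551698.
Endpoint term: (f(3) + f(36))/2 = (0.0370370 + 2.14335e-05)/2 = 0.0185292.
Running total after boundary: 0.0736990.
Order-1 term: 1/12 · (-1.78612e-06 − (-0.0370370)) = 0.00308627.
Running total after k=1: 0.0767853.
Order-2 term: −1/720 · (-2.75636e-08 − (-0.0823045)) = -0.000114312.
Running total after k=2: 0.0766709.
Order-3 term: 1/30240 · (-8.93265e-10 − (-0.384088)) = 1.27013e-05.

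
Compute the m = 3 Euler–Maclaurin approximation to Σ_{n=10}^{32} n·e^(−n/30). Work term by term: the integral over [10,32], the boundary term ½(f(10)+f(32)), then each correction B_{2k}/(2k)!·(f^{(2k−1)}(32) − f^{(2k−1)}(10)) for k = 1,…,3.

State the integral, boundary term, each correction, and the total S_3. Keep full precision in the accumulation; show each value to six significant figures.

The integral term ∫_10^32 x·e^(−x/30) dx = 219.712.
Endpoint term: (f(10) + f(32))/2 = (7.16531 + 11.0129)/2 = 9.08912.
So far: 228.801.
Correction k=1: B_{2}/2! · (f^{(1)}(32) − f^{(1)}(10)) = 1/12 · (-0.0229436 − 0.477688) = -0.0417193.
After k=1: 228.759.
Correction k=2: B_{4}/4! · (f^{(3)}(32) − f^{(3)}(10)) = −1/720 · (0.000739293 − 0.00212306) = 1.92189e-06.
After k=2: 228.759.
Correction k=3: B_{6}/6! · (f^{(5)}(32) − f^{(5)}(10)) = 1/30240 · (1.67120e-06 − 4.12816e-06) = -8.12488e-11.

S_3 ≈ 228.759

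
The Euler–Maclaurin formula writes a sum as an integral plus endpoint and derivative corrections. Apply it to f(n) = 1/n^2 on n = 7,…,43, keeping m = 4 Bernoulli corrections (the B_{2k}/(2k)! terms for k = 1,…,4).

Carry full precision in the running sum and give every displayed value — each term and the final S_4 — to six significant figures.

∫_7^43 1/x^2 dx evaluates to 0.119601.
Boundary: ½(f(7) + f(43)) = ½(0.0204082 + 0.000540833) = 0.0104745.
Integral + boundary = 0.130076.
Correction k=1: B_{2}/2! · (f^{(1)}(43) − f^{(1)}(7)) = 1/12 · (-2.51550e-05 − (-0.00583090)) = 0.000483812.
After k=1: 0.130560.
Correction k=2: B_{4}/4! · (f^{(3)}(43) − f^{(3)}(7)) = −1/720 · (-1.63256e-07 − (-0.00142798)) = -1.98307e-06.
After k=2: 0.130558.
Correction k=3: B_{6}/6! · (f^{(5)}(43) − f^{(5)}(7)) = 1/30240 · (-2.64883e-09 − (-0.000874271)) = 2.89110e-08.
After k=3: 0.130558.
Correction k=4: B_{8}/8! · (f^{(7)}(43) − f^{(7)}(7)) = −1/1209600 · (-8.02240e-11 − (-0.000999167)) = -8.26031e-10.

S_4 ≈ 0.130558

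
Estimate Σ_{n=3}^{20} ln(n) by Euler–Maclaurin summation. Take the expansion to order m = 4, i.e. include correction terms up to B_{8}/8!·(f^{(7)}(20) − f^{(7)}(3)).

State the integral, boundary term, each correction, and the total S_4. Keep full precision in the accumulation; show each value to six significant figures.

S_4 ≈ 41.6425

The integral term ∫_3^20 ln(x) dx = 39.6188.
Boundary: ½(f(3) + f(20)) = ½(1.09861 + 2.99573) = 2.04717.
Integral + boundary = 41.6660.
Order-1 term: 1/12 · (0.0500000 − 0.333333) = -0.0236111.
Running total after k=1: 41.6424.
Order-2 term: −1/720 · (0.000250000 − 0.0740741) = 0.000102533.
Running total after k=2: 41.6425.
Order-3 term: 1/30240 · (7.50000e-06 − 0.0987654) = -3.26580e-06.
Running total after k=3: 41.6425.
Order-4 term: −1/1209600 · (5.62500e-07 − 0.329218) = 2.72171e-07.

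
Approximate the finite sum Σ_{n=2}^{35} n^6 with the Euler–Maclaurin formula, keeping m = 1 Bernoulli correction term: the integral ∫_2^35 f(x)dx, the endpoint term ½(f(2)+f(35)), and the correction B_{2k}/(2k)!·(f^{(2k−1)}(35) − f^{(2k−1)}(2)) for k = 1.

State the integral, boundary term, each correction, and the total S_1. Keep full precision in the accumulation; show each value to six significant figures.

Integral: ∫_2^35 x^6 dx = 9.19133e+09.
½[f(2) + f(35)] = ½[64.0000 + 1.83827e+09] = 9.19133e+08.
So far: 1.01105e+10.
Correction k=1: B_{2}/2! · (f^{(1)}(35) − f^{(1)}(2)) = 1/12 · (3.15131e+08 − 192.000) = 2.62609e+07.

S_1 ≈ 1.01367e+10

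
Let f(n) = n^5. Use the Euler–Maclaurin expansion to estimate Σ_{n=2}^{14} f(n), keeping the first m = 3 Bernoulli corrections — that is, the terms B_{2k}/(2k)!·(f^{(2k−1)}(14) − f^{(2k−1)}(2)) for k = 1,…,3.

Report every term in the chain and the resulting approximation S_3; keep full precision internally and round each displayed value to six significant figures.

Integral: ∫_2^14 x^5 dx = 1.25491e+06.
Boundary: ½(f(2) + f(14)) = ½(32.0000 + 537824) = 268928.
So far: 1.52384e+06.
k=1: B_{2}/(2)! × [f^{(1)}(14) − f^{(1)}(2)] = 1/12 × (192080 − 80.0000) = 16000.0.
After k=1: 1.53984e+06.
k=2: B_{4}/(4)! × [f^{(3)}(14) − f^{(3)}(2)] = −1/720 × (11760.0 − 240.000) = -16.0000.
After k=2: 1.53982e+06.
k=3: B_{6}/(6)! × [f^{(5)}(14) − f^{(5)}(2)] = 1/30240 × (120.000 − 120.000) = 0.00000.

S_3 ≈ 1.53982e+06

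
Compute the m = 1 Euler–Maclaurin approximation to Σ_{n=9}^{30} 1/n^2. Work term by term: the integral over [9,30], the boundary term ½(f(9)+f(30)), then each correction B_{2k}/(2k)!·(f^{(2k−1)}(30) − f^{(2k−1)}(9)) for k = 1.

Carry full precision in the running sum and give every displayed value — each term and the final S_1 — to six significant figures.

S_1 ≈ 0.0847286

Integral: ∫_9^30 1/x^2 dx = 0.0777778.
Endpoint term: (f(9) + f(30))/2 = (0.0123457 + 0.00111111)/2 = 0.00672840.
Running total after boundary: 0.0845062.
Correction k=1: B_{2}/2! · (f^{(1)}(30) − f^{(1)}(9)) = 1/12 · (-7.40741e-05 − (-0.00274348)) = 0.000222451.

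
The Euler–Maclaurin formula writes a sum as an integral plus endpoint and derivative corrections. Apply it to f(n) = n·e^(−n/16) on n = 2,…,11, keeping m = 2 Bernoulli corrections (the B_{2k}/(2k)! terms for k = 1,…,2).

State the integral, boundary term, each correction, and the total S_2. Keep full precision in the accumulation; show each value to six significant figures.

Integral: ∫_2^11 x·e^(−x/16) dx = 36.9359.
Boundary: ½(f(2) + f(11)) = ½(1.76499 + 5.53115) = 3.64807.
So far: 40.5839.
k=1: B_{2}/(2)! × [f^{(1)}(11) − f^{(1)}(2)] = 1/12 × (0.157135 − 0.772185) = -0.0512542.
After k=1: 40.5327.
k=2: B_{4}/(4)! × [f^{(3)}(11) − f^{(3)}(2)] = −1/720 × (0.00454218 − 0.00991085) = 7.45649e-06.

S_2 ≈ 40.5327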